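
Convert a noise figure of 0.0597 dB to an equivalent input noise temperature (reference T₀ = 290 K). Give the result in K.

F = 10^(0.0597/10) = 1.01384
T_e = (F − 1)·T₀ = (1.01384 − 1) × 290 = 4.01 K

4.01 K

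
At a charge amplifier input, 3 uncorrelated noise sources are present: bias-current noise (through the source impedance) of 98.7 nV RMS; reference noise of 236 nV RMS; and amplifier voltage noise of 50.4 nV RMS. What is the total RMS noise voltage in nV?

Uncorrelated sources add in power (mean-square): V_tot = √(ΣV_i²)
V_tot = √[(9.87×10⁻⁸)² + (2.36×10⁻⁷)² + (5.04×10⁻⁸)²] = 2.61×10⁻⁷ V = 261 nV

261 nV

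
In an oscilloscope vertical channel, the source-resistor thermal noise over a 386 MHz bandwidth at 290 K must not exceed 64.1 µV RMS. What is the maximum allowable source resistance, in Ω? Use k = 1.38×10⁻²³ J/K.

665 Ω

Johnson–Nyquist: V_n = √(4kTRB) ⇒ R = V_n² / (4kTB)
4kTB = 4 × 1.38×10⁻²³ × 290 × 3.86×10⁸ = 6.18×10⁻¹²
R = (6.41×10⁻⁵)² / 6.18×10⁻¹² = 6.65×10² Ω = 665 Ω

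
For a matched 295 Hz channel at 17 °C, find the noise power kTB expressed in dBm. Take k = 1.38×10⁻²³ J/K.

−149.3 dBm

T = 17 °C + 273.15 = 290.15 K
P_n = kTB = 1.38×10⁻²³ × 290.15 × 2.95×10² = 1.18×10⁻¹⁸ W
In dBm: 10 log₁₀(1.18×10⁻¹⁸ / 10⁻³) = −149.3 dBm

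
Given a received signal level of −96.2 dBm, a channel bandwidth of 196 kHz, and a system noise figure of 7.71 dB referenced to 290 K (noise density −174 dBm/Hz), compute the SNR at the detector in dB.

Noise floor: N = −174 + 10 log₁₀(B) + NF
10 log₁₀(1.96×10⁵) = 52.92 dB
N = −174 + 52.92 + 7.71 = −113.37 dBm
SNR = P_sig − N = −96.2 − (−113.37) = 17.17 dB → 17.2 dB

17.2 dB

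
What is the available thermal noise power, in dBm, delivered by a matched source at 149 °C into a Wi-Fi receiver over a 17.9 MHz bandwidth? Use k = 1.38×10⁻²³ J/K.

−99.8 dBm

T = 149 °C + 273.15 = 422.15 K
P_n = kTB = 1.38×10⁻²³ × 422.15 × 1.79×10⁷ = 1.04×10⁻¹³ W
In dBm: 10 log₁₀(1.04×10⁻¹³ / 10⁻³) = −99.8 dBm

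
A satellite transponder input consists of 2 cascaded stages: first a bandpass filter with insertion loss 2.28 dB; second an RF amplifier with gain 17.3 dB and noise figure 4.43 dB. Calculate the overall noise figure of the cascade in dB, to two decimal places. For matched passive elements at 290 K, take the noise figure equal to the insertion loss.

6.71 dB

Convert to linear (a loss of L dB is a gain of −L dB): F_i = 10^(NF_i/10), G_i = 10^(G_i,dB/10)
  Stage 1: F_1 = 10^(2.28/10) = 1.690, G_1 = 10^(−2.28/10) = 0.5916
  Stage 2: F_2 = 10^(4.43/10) = 2.773, G_2 = 10^(17.3/10) = 53.70
Friis cascade:
  F = 1.690 + (2.773 − 1)/0.5916 = 4.688
NF = 10 log₁₀(4.688) = 6.71 dB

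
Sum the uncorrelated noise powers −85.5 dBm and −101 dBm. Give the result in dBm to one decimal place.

−85.4 dBm

Convert to linear, add, convert back:
P₁ = 2.82×10⁻¹² W, P₂ = 7.94×10⁻¹⁴ W
P_tot = 2.90×10⁻¹² W → 10 log₁₀(P_tot / 10⁻³) = −85.4 dBm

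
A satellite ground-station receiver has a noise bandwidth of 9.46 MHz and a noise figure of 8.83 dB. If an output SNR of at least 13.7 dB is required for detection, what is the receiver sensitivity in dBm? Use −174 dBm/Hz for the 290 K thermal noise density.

−81.7 dBm

Sensitivity = −174 + 10 log₁₀(B) + NF + SNR_min
= −174 + 69.76 + 8.83 + 13.7
= −81.71 dBm → −81.7 dBm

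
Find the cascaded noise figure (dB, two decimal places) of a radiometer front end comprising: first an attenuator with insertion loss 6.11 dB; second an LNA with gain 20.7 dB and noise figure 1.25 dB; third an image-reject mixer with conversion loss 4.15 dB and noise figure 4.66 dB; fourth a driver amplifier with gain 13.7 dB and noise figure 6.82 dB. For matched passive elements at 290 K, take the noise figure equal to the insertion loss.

7.68 dB

Convert to linear (a loss of L dB is a gain of −L dB): F_i = 10^(NF_i/10), G_i = 10^(G_i,dB/10)
  Stage 1: F_1 = 10^(6.11/10) = 4.083, G_1 = 10^(−6.11/10) = 0.2449
  Stage 2: F_2 = 10^(1.25/10) = 1.334, G_2 = 10^(20.7/10) = 117.5
  Stage 3: F_3 = 10^(4.66/10) = 2.924, G_3 = 10^(−4.15/10) = 0.3846
  Stage 4: F_4 = 10^(6.82/10) = 4.808, G_4 = 10^(13.7/10) = 23.44
Friis cascade:
  F = 4.083 + (1.334 − 1)/0.2449 + (2.924 − 1)/28.77 + (4.808 − 1)/11.07 = 5.856
NF = 10 log₁₀(5.856) = 7.68 dB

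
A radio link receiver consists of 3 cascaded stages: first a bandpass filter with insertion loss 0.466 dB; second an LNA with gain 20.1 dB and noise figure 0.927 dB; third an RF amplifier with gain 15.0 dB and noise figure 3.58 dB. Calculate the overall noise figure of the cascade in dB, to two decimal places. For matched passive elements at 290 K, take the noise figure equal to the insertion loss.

Convert to linear (a loss of L dB is a gain of −L dB): F_i = 10^(NF_i/10), G_i = 10^(G_i,dB/10)
  Stage 1: F_1 = 10^(0.466/10) = 1.113, G_1 = 10^(−0.466/10) = 0.8983
  Stage 2: F_2 = 10^(0.927/10) = 1.238, G_2 = 10^(20.1/10) = 102.3
  Stage 3: F_3 = 10^(3.58/10) = 2.280, G_3 = 10^(15.0/10) = 31.62
Friis cascade:
  F = 1.113 + (1.238 − 1)/0.8983 + (2.280 − 1)/91.92 = 1.392
NF = 10 log₁₀(1.392) = 1.44 dB

1.44 dB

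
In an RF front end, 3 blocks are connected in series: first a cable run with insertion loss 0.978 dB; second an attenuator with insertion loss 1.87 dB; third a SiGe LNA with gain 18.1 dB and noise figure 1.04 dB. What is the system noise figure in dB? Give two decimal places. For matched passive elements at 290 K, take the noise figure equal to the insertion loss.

3.89 dB

Convert to linear (a loss of L dB is a gain of −L dB): F_i = 10^(NF_i/10), G_i = 10^(G_i,dB/10)
  Stage 1: F_1 = 10^(0.978/10) = 1.253, G_1 = 10^(−0.978/10) = 0.7984
  Stage 2: F_2 = 10^(1.87/10) = 1.538, G_2 = 10^(−1.87/10) = 0.6501
  Stage 3: F_3 = 10^(1.04/10) = 1.271, G_3 = 10^(18.1/10) = 64.57
Friis cascade:
  F = 1.253 + (1.538 − 1)/0.7984 + (1.271 − 1)/0.5190 = 2.448
NF = 10 log₁₀(2.448) = 3.89 dB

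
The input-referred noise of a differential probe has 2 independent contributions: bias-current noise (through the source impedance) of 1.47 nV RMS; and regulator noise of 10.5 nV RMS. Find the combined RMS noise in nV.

10.6 nV

Uncorrelated sources add in power (mean-square): V_tot = √(ΣV_i²)
V_tot = √[(1.47×10⁻⁹)² + (1.05×10⁻⁸)²] = 1.06×10⁻⁸ V = 10.6 nV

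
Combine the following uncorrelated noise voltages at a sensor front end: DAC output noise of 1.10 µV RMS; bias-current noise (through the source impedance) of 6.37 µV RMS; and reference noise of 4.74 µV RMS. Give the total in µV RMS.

Uncorrelated sources add in power (mean-square): V_tot = √(ΣV_i²)
V_tot = √[(1.10×10⁻⁶)² + (6.37×10⁻⁶)² + (4.74×10⁻⁶)²] = 8.02×10⁻⁶ V = 8.02 µV

8.02 µV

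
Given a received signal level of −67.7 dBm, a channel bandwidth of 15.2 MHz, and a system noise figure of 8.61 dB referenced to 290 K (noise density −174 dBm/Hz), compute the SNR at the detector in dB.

Noise floor: N = −174 + 10 log₁₀(B) + NF
10 log₁₀(1.52×10⁷) = 71.82 dB
N = −174 + 71.82 + 8.61 = −93.57 dBm
SNR = P_sig − N = −67.7 − (−93.57) = 25.87 dB → 25.9 dB

25.9 dB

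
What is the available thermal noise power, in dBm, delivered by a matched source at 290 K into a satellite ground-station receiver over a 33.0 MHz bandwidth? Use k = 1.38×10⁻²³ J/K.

P_n = kTB = 1.38×10⁻²³ × 290 × 3.30×10⁷ = 1.32×10⁻¹³ W
In dBm: 10 log₁₀(1.32×10⁻¹³ / 10⁻³) = −98.8 dBm

−98.8 dBm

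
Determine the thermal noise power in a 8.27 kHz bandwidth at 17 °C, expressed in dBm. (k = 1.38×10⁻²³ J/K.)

−134.8 dBm

T = 17 °C + 273.15 = 290.15 K
P_n = kTB = 1.38×10⁻²³ × 290.15 × 8.27×10³ = 3.31×10⁻¹⁷ W
In dBm: 10 log₁₀(3.31×10⁻¹⁷ / 10⁻³) = −134.8 dBm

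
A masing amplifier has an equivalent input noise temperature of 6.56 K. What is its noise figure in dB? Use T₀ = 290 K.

0.097 dB

F = 1 + T_e/T₀ = 1 + 6.56/290 = 1.02262
NF = 10 log₁₀(1.02262) = 0.097 dB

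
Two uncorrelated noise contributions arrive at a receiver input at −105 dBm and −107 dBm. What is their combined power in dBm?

Convert to linear, add, convert back:
P₁ = 3.16×10⁻¹⁴ W, P₂ = 2.00×10⁻¹⁴ W
P_tot = 5.16×10⁻¹⁴ W → 10 log₁₀(P_tot / 10⁻³) = −102.9 dBm

−102.9 dBm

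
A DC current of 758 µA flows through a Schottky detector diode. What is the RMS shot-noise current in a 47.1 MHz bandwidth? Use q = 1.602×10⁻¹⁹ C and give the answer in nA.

107 nA

I_n = √(2qI·B)
2qI·B = 2 × 1.602×10⁻¹⁹ × 7.58×10⁻⁴ × 4.71×10⁷ = 1.14×10⁻¹⁴ A²
I_n = √(1.14×10⁻¹⁴) = 1.07×10⁻⁷ A = 107 nA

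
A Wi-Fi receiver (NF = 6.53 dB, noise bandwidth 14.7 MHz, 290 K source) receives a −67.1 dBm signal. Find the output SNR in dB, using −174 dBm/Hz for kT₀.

28.7 dB

Noise floor: N = −174 + 10 log₁₀(B) + NF
10 log₁₀(1.47×10⁷) = 71.67 dB
N = −174 + 71.67 + 6.53 = −95.80 dBm
SNR = P_sig − N = −67.1 − (−95.80) = 28.70 dB → 28.7 dB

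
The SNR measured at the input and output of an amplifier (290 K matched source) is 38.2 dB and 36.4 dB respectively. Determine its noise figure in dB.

NF (dB) = SNR_in(dB) − SNR_out(dB) when the source is at T₀
NF = 38.2 − 36.4 = 1.8 dB

1.8 dB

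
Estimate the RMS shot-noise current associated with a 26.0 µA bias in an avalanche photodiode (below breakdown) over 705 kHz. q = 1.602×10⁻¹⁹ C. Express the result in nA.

I_n = √(2qI·B)
2qI·B = 2 × 1.602×10⁻¹⁹ × 2.60×10⁻⁵ × 7.05×10⁵ = 5.87×10⁻¹⁸ A²
I_n = √(5.87×10⁻¹⁸) = 2.42×10⁻⁹ A = 2.42 nA

2.42 nA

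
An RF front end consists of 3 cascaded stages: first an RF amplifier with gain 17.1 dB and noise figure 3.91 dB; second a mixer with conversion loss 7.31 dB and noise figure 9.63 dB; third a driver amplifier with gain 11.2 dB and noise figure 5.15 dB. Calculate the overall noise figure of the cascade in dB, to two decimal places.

4.56 dB

Convert to linear (a loss of L dB is a gain of −L dB): F_i = 10^(NF_i/10), G_i = 10^(G_i,dB/10)
  Stage 1: F_1 = 10^(3.91/10) = 2.460, G_1 = 10^(17.1/10) = 51.29
  Stage 2: F_2 = 10^(9.63/10) = 9.183, G_2 = 10^(−7.31/10) = 0.1858
  Stage 3: F_3 = 10^(5.15/10) = 3.273, G_3 = 10^(11.2/10) = 13.18
Friis cascade:
  F = 2.460 + (9.183 − 1)/51.29 + (3.273 − 1)/9.528 = 2.859
NF = 10 log₁₀(2.859) = 4.56 dB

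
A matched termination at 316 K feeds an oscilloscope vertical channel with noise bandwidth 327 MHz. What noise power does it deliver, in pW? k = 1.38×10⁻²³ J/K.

1.43 pW

P_n = kTB = 1.38×10⁻²³ × 316 × 3.27×10⁸ = 1.43×10⁻¹² W = 1.43 pW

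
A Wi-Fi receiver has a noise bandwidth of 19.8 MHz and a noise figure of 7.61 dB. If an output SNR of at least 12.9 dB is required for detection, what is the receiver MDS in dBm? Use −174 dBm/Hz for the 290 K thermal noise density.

Sensitivity = −174 + 10 log₁₀(B) + NF + SNR_min
= −174 + 72.97 + 7.61 + 12.9
= −80.52 dBm → −80.5 dBm

−80.5 dBm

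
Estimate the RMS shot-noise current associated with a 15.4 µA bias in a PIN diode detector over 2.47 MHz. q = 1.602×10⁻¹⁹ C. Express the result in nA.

3.49 nA

I_n = √(2qI·B)
2qI·B = 2 × 1.602×10⁻¹⁹ × 1.54×10⁻⁵ × 2.47×10⁶ = 1.22×10⁻¹⁷ A²
I_n = √(1.22×10⁻¹⁷) = 3.49×10⁻⁹ A = 3.49 nA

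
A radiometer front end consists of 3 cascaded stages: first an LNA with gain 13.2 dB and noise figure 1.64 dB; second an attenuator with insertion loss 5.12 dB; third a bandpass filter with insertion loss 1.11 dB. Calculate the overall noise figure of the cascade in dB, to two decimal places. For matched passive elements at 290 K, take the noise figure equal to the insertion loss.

2.07 dB

Convert to linear (a loss of L dB is a gain of −L dB): F_i = 10^(NF_i/10), G_i = 10^(G_i,dB/10)
  Stage 1: F_1 = 10^(1.64/10) = 1.459, G_1 = 10^(13.2/10) = 20.89
  Stage 2: F_2 = 10^(5.12/10) = 3.251, G_2 = 10^(−5.12/10) = 0.3076
  Stage 3: F_3 = 10^(1.11/10) = 1.291, G_3 = 10^(−1.11/10) = 0.7745
Friis cascade:
  F = 1.459 + (3.251 − 1)/20.89 + (1.291 − 1)/6.427 = 1.612
NF = 10 log₁₀(1.612) = 2.07 dB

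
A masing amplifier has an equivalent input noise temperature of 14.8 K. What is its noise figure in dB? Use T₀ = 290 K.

0.216 dB

F = 1 + T_e/T₀ = 1 + 14.8/290 = 1.05103
NF = 10 log₁₀(1.05103) = 0.216 dB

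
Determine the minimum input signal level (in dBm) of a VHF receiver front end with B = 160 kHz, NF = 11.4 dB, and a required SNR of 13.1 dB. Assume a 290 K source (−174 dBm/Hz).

Sensitivity = −174 + 10 log₁₀(B) + NF + SNR_min
= −174 + 52.04 + 11.4 + 13.1
= −97.46 dBm → −97.5 dBm

−97.5 dBm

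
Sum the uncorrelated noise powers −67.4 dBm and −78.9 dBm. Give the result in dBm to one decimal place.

−67.1 dBm

Convert to linear, add, convert back:
P₁ = 1.82×10⁻¹⁰ W, P₂ = 1.29×10⁻¹¹ W
P_tot = 1.95×10⁻¹⁰ W → 10 log₁₀(P_tot / 10⁻³) = −67.1 dBm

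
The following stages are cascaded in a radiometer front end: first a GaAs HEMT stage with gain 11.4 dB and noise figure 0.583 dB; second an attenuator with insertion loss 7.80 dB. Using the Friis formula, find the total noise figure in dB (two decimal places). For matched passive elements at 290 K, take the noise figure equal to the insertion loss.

1.78 dB

Convert to linear (a loss of L dB is a gain of −L dB): F_i = 10^(NF_i/10), G_i = 10^(G_i,dB/10)
  Stage 1: F_1 = 10^(0.583/10) = 1.144, G_1 = 10^(11.4/10) = 13.80
  Stage 2: F_2 = 10^(7.80/10) = 6.026, G_2 = 10^(−7.80/10) = 0.1660
Friis cascade:
  F = 1.144 + (6.026 − 1)/13.80 = 1.508
NF = 10 log₁₀(1.508) = 1.78 dB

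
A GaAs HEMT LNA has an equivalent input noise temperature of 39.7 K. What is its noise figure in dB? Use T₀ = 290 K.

0.557 dB

F = 1 + T_e/T₀ = 1 + 39.7/290 = 1.1369
NF = 10 log₁₀(1.1369) = 0.557 dB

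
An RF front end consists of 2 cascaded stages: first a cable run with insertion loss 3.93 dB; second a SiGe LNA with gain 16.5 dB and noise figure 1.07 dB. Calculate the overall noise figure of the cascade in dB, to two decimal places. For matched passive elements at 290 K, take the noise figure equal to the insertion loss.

5.00 dB

Convert to linear (a loss of L dB is a gain of −L dB): F_i = 10^(NF_i/10), G_i = 10^(G_i,dB/10)
  Stage 1: F_1 = 10^(3.93/10) = 2.472, G_1 = 10^(−3.93/10) = 0.4046
  Stage 2: F_2 = 10^(1.07/10) = 1.279, G_2 = 10^(16.5/10) = 44.67
Friis cascade:
  F = 2.472 + (1.279 − 1)/0.4046 = 3.162
NF = 10 log₁₀(3.162) = 5.00 dB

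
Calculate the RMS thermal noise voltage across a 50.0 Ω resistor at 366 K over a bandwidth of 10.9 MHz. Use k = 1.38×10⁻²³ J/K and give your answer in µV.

V_n = √(4kTRB)
4kTRB = 4 × 1.38×10⁻²³ × 366 × 5.00×10¹ × 1.09×10⁷ = 1.10×10⁻¹¹ V²
V_n = √(1.10×10⁻¹¹) = 3.32×10⁻⁶ V = 3.32 µV

3.32 µV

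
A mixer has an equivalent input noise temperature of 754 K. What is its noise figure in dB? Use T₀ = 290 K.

F = 1 + T_e/T₀ = 1 + 754/290 = 3.6
NF = 10 log₁₀(3.6) = 5.56 dB

5.56 dB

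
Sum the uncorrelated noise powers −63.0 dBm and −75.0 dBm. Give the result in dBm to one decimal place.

−62.7 dBm

Convert to linear, add, convert back:
P₁ = 5.01×10⁻¹⁰ W, P₂ = 3.16×10⁻¹¹ W
P_tot = 5.33×10⁻¹⁰ W → 10 log₁₀(P_tot / 10⁻³) = −62.7 dBm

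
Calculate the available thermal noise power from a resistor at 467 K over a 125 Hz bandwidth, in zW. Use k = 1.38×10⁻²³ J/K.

P_n = kTB = 1.38×10⁻²³ × 467 × 1.25×10² = 8.06×10⁻¹⁹ W = 806 zW

806 zW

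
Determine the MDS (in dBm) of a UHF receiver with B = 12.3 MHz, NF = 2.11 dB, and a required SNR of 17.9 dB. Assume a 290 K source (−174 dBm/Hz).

Sensitivity = −174 + 10 log₁₀(B) + NF + SNR_min
= −174 + 70.9 + 2.11 + 17.9
= −83.09 dBm → −83.1 dBm

−83.1 dBm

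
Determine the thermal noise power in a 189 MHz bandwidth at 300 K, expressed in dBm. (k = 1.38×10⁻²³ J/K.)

−91.1 dBm

P_n = kTB = 1.38×10⁻²³ × 300 × 1.89×10⁸ = 7.82×10⁻¹³ W
In dBm: 10 log₁₀(7.82×10⁻¹³ / 10⁻³) = −91.1 dBm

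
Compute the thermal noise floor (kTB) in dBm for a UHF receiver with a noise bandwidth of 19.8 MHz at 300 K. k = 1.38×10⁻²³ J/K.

−100.9 dBm

P_n = kTB = 1.38×10⁻²³ × 300 × 1.98×10⁷ = 8.20×10⁻¹⁴ W
In dBm: 10 log₁₀(8.20×10⁻¹⁴ / 10⁻³) = −100.9 dBm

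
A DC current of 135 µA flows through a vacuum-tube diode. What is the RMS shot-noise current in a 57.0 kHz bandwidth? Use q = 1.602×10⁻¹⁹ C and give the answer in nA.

I_n = √(2qI·B)
2qI·B = 2 × 1.602×10⁻¹⁹ × 1.35×10⁻⁴ × 5.70×10⁴ = 2.47×10⁻¹⁸ A²
I_n = √(2.47×10⁻¹⁸) = 1.57×10⁻⁹ A = 1.57 nA

1.57 nA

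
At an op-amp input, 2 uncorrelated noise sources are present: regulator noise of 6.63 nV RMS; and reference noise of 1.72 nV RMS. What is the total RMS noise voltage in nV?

6.85 nV

Uncorrelated sources add in power (mean-square): V_tot = √(ΣV_i²)
V_tot = √[(6.63×10⁻⁹)² + (1.72×10⁻⁹)²] = 6.85×10⁻⁹ V = 6.85 nV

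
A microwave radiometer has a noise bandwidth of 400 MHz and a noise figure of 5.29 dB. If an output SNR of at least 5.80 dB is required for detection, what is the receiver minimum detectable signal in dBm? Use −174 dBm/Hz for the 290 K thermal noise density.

−76.9 dBm

Sensitivity = −174 + 10 log₁₀(B) + NF + SNR_min
= −174 + 86.02 + 5.29 + 5.80
= −76.89 dBm → −76.9 dBm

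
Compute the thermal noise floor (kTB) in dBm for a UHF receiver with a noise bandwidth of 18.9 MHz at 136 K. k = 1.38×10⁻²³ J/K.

P_n = kTB = 1.38×10⁻²³ × 136 × 1.89×10⁷ = 3.55×10⁻¹⁴ W
In dBm: 10 log₁₀(3.55×10⁻¹⁴ / 10⁻³) = −104.5 dBm

−104.5 dBm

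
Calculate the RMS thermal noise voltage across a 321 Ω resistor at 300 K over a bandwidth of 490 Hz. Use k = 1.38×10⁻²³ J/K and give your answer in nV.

V_n = √(4kTRB)
4kTRB = 4 × 1.38×10⁻²³ × 300 × 3.21×10² × 4.90×10² = 2.60×10⁻¹⁵ V²
V_n = √(2.60×10⁻¹⁵) = 5.10×10⁻⁸ V = 51.0 nV

51.0 nV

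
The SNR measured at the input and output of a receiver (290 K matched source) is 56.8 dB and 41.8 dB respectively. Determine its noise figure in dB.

15.0 dB

NF (dB) = SNR_in(dB) − SNR_out(dB) when the source is at T₀
NF = 56.8 − 41.8 = 15.0 dB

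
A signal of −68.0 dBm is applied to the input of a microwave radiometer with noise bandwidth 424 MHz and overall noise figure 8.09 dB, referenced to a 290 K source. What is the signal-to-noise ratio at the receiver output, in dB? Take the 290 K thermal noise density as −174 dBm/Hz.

Noise floor: N = −174 + 10 log₁₀(B) + NF
10 log₁₀(4.24×10⁸) = 86.27 dB
N = −174 + 86.27 + 8.09 = −79.64 dBm
SNR = P_sig − N = −68.0 − (−79.64) = 11.64 dB → 11.6 dB

11.6 dB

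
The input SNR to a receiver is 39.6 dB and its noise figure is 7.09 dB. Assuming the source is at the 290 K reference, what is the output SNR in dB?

32.51 dB

By definition F = SNR_in/SNR_out, so in dB: SNR_out = SNR_in − NF
SNR_out = 39.6 − 7.09 = 32.51 dB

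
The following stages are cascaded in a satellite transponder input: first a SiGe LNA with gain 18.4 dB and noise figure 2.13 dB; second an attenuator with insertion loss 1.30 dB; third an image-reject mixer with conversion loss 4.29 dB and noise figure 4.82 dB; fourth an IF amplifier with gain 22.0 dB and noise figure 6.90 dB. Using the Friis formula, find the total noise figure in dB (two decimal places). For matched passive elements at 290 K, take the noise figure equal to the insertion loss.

2.75 dB

Convert to linear (a loss of L dB is a gain of −L dB): F_i = 10^(NF_i/10), G_i = 10^(G_i,dB/10)
  Stage 1: F_1 = 10^(2.13/10) = 1.633, G_1 = 10^(18.4/10) = 69.18
  Stage 2: F_2 = 10^(1.30/10) = 1.349, G_2 = 10^(−1.30/10) = 0.7413
  Stage 3: F_3 = 10^(4.82/10) = 3.034, G_3 = 10^(−4.29/10) = 0.3724
  Stage 4: F_4 = 10^(6.90/10) = 4.898, G_4 = 10^(22.0/10) = 158.5
Friis cascade:
  F = 1.633 + (1.349 − 1)/69.18 + (3.034 − 1)/51.29 + (4.898 − 1)/19.10 = 1.882
NF = 10 log₁₀(1.882) = 2.75 dB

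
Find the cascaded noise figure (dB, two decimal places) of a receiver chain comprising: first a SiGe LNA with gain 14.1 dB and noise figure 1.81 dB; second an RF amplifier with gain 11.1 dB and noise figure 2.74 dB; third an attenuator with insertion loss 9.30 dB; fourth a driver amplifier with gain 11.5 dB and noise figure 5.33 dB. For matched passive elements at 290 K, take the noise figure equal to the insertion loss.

2.14 dB

Convert to linear (a loss of L dB is a gain of −L dB): F_i = 10^(NF_i/10), G_i = 10^(G_i,dB/10)
  Stage 1: F_1 = 10^(1.81/10) = 1.517, G_1 = 10^(14.1/10) = 25.70
  Stage 2: F_2 = 10^(2.74/10) = 1.879, G_2 = 10^(11.1/10) = 12.88
  Stage 3: F_3 = 10^(9.30/10) = 8.511, G_3 = 10^(−9.30/10) = 0.1175
  Stage 4: F_4 = 10^(5.33/10) = 3.412, G_4 = 10^(11.5/10) = 14.13
Friis cascade:
  F = 1.517 + (1.879 − 1)/25.70 + (8.511 − 1)/331.1 + (3.412 − 1)/38.90 = 1.636
NF = 10 log₁₀(1.636) = 2.14 dB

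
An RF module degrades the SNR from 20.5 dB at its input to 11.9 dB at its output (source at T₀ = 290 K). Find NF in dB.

8.6 dB

NF (dB) = SNR_in(dB) − SNR_out(dB) when the source is at T₀
NF = 20.5 − 11.9 = 8.6 dB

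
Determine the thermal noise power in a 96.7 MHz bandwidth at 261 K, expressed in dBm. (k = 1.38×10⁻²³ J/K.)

−94.6 dBm

P_n = kTB = 1.38×10⁻²³ × 261 × 9.67×10⁷ = 3.48×10⁻¹³ W
In dBm: 10 log₁₀(3.48×10⁻¹³ / 10⁻³) = −94.6 dBm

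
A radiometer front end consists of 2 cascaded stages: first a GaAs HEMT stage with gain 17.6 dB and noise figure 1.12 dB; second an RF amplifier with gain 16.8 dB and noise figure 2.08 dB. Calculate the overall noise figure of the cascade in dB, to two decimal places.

1.16 dB

Convert to linear (a loss of L dB is a gain of −L dB): F_i = 10^(NF_i/10), G_i = 10^(G_i,dB/10)
  Stage 1: F_1 = 10^(1.12/10) = 1.294, G_1 = 10^(17.6/10) = 57.54
  Stage 2: F_2 = 10^(2.08/10) = 1.614, G_2 = 10^(16.8/10) = 47.86
Friis cascade:
  F = 1.294 + (1.614 − 1)/57.54 = 1.305
NF = 10 log₁₀(1.305) = 1.16 dB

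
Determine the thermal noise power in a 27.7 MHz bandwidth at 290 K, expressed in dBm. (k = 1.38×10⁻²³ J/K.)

P_n = kTB = 1.38×10⁻²³ × 290 × 2.77×10⁷ = 1.11×10⁻¹³ W
In dBm: 10 log₁₀(1.11×10⁻¹³ / 10⁻³) = −99.6 dBm

−99.6 dBm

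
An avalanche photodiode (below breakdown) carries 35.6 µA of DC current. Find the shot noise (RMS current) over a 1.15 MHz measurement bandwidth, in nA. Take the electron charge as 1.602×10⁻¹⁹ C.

3.62 nA

I_n = √(2qI·B)
2qI·B = 2 × 1.602×10⁻¹⁹ × 3.56×10⁻⁵ × 1.15×10⁶ = 1.31×10⁻¹⁷ A²
I_n = √(1.31×10⁻¹⁷) = 3.62×10⁻⁹ A = 3.62 nA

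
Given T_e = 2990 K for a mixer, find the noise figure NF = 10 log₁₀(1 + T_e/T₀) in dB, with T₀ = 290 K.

F = 1 + T_e/T₀ = 1 + 2990/290 = 11.3103
NF = 10 log₁₀(11.3103) = 10.53 dB

10.53 dB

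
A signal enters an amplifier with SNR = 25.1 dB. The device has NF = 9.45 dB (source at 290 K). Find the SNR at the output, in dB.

By definition F = SNR_in/SNR_out, so in dB: SNR_out = SNR_in − NF
SNR_out = 25.1 − 9.45 = 15.65 dB

15.65 dB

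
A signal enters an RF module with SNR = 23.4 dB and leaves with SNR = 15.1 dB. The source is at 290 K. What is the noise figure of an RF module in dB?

NF (dB) = SNR_in(dB) − SNR_out(dB) when the source is at T₀
NF = 23.4 − 15.1 = 8.3 dB

8.3 dB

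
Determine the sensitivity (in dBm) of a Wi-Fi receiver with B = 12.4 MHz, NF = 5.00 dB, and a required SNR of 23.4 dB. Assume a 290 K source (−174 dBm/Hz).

Sensitivity = −174 + 10 log₁₀(B) + NF + SNR_min
= −174 + 70.93 + 5.00 + 23.4
= −74.67 dBm → −74.7 dBm

−74.7 dBm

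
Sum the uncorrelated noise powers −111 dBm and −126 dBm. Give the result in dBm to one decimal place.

Convert to linear, add, convert back:
P₁ = 7.94×10⁻¹⁵ W, P₂ = 2.51×10⁻¹⁶ W
P_tot = 8.19×10⁻¹⁵ W → 10 log₁₀(P_tot / 10⁻³) = −110.9 dBm

−110.9 dBm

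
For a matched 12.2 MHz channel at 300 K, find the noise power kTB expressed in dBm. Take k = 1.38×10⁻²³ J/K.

P_n = kTB = 1.38×10⁻²³ × 300 × 1.22×10⁷ = 5.05×10⁻¹⁴ W
In dBm: 10 log₁₀(5.05×10⁻¹⁴ / 10⁻³) = −103.0 dBm

−103.0 dBm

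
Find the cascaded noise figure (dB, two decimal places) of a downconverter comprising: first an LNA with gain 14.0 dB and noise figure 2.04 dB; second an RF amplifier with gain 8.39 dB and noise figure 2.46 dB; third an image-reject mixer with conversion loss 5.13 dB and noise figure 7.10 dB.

2.18 dB

Convert to linear (a loss of L dB is a gain of −L dB): F_i = 10^(NF_i/10), G_i = 10^(G_i,dB/10)
  Stage 1: F_1 = 10^(2.04/10) = 1.600, G_1 = 10^(14.0/10) = 25.12
  Stage 2: F_2 = 10^(2.46/10) = 1.762, G_2 = 10^(8.39/10) = 6.902
  Stage 3: F_3 = 10^(7.10/10) = 5.129, G_3 = 10^(−5.13/10) = 0.3069
Friis cascade:
  F = 1.600 + (1.762 − 1)/25.12 + (5.129 − 1)/173.4 = 1.654
NF = 10 log₁₀(1.654) = 2.18 dB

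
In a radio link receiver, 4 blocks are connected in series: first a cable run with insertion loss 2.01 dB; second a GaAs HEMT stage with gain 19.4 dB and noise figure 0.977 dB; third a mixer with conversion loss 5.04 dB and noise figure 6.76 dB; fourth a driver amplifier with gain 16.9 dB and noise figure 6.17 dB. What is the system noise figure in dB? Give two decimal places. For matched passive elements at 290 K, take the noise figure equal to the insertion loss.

Convert to linear (a loss of L dB is a gain of −L dB): F_i = 10^(NF_i/10), G_i = 10^(G_i,dB/10)
  Stage 1: F_1 = 10^(2.01/10) = 1.589, G_1 = 10^(−2.01/10) = 0.6295
  Stage 2: F_2 = 10^(0.977/10) = 1.252, G_2 = 10^(19.4/10) = 87.10
  Stage 3: F_3 = 10^(6.76/10) = 4.742, G_3 = 10^(−5.04/10) = 0.3133
  Stage 4: F_4 = 10^(6.17/10) = 4.140, G_4 = 10^(16.9/10) = 48.98
Friis cascade:
  F = 1.589 + (1.252 − 1)/0.6295 + (4.742 − 1)/54.83 + (4.140 − 1)/17.18 = 2.240
NF = 10 log₁₀(2.240) = 3.50 dB

3.50 dB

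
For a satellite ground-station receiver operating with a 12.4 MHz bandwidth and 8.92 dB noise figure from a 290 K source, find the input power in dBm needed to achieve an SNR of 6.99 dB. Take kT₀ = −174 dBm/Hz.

Sensitivity = −174 + 10 log₁₀(B) + NF + SNR_min
= −174 + 70.93 + 8.92 + 6.99
= −87.16 dBm → −87.2 dBm

−87.2 dBm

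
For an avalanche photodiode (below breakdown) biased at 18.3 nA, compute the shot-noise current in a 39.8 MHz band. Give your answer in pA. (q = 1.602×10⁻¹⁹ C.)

I_n = √(2qI·B)
2qI·B = 2 × 1.602×10⁻¹⁹ × 1.83×10⁻⁸ × 3.98×10⁷ = 2.33×10⁻¹⁹ A²
I_n = √(2.33×10⁻¹⁹) = 4.83×10⁻¹⁰ A = 483 pA

483 pA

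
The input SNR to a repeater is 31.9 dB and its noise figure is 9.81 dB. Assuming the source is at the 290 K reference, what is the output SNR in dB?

By definition F = SNR_in/SNR_out, so in dB: SNR_out = SNR_in − NF
SNR_out = 31.9 − 9.81 = 22.09 dB

22.09 dB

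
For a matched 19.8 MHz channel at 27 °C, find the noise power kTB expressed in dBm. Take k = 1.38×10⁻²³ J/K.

−100.9 dBm

T = 27 °C + 273.15 = 300.15 K
P_n = kTB = 1.38×10⁻²³ × 300.15 × 1.98×10⁷ = 8.20×10⁻¹⁴ W
In dBm: 10 log₁₀(8.20×10⁻¹⁴ / 10⁻³) = −100.9 dBm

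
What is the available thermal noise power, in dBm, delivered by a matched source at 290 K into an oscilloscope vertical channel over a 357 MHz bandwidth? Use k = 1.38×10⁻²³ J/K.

−88.5 dBm

P_n = kTB = 1.38×10⁻²³ × 290 × 3.57×10⁸ = 1.43×10⁻¹² W
In dBm: 10 log₁₀(1.43×10⁻¹² / 10⁻³) = −88.5 dBm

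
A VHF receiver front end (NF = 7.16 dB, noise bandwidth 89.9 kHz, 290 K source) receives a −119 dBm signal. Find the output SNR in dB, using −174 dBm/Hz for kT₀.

Noise floor: N = −174 + 10 log₁₀(B) + NF
10 log₁₀(8.99×10⁴) = 49.54 dB
N = −174 + 49.54 + 7.16 = −117.30 dBm
SNR = P_sig − N = −119 − (−117.30) = −1.70 dB → −1.7 dB

−1.7 dB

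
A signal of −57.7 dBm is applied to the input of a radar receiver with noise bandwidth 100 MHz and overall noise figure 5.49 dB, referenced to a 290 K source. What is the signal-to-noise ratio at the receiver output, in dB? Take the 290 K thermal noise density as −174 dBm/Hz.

Noise floor: N = −174 + 10 log₁₀(B) + NF
10 log₁₀(1.00×10⁸) = 80 dB
N = −174 + 80 + 5.49 = −88.51 dBm
SNR = P_sig − N = −57.7 − (−88.51) = 30.81 dB → 30.8 dB

30.8 dB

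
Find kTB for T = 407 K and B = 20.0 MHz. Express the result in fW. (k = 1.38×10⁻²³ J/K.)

112 fW

P_n = kTB = 1.38×10⁻²³ × 407 × 2.00×10⁷ = 1.12×10⁻¹³ W = 112 fW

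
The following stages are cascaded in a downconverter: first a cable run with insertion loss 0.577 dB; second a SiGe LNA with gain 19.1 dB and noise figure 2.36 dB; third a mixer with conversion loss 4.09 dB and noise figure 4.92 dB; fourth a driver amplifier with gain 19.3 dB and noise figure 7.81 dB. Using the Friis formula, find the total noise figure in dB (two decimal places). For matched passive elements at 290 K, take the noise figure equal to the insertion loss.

Convert to linear (a loss of L dB is a gain of −L dB): F_i = 10^(NF_i/10), G_i = 10^(G_i,dB/10)
  Stage 1: F_1 = 10^(0.577/10) = 1.142, G_1 = 10^(−0.577/10) = 0.8756
  Stage 2: F_2 = 10^(2.36/10) = 1.722, G_2 = 10^(19.1/10) = 81.28
  Stage 3: F_3 = 10^(4.92/10) = 3.105, G_3 = 10^(−4.09/10) = 0.3899
  Stage 4: F_4 = 10^(7.81/10) = 6.039, G_4 = 10^(19.3/10) = 85.11
Friis cascade:
  F = 1.142 + (1.722 − 1)/0.8756 + (3.105 − 1)/71.17 + (6.039 − 1)/27.75 = 2.178
NF = 10 log₁₀(2.178) = 3.38 dB

3.38 dB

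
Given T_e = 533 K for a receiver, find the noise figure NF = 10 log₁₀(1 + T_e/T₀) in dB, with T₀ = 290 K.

4.53 dB

F = 1 + T_e/T₀ = 1 + 533/290 = 2.83793
NF = 10 log₁₀(2.83793) = 4.53 dB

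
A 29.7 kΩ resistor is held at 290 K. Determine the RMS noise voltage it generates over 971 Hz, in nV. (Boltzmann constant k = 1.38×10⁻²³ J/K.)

679 nV

V_n = √(4kTRB)
4kTRB = 4 × 1.38×10⁻²³ × 290 × 2.97×10⁴ × 9.71×10² = 4.62×10⁻¹³ V²
V_n = √(4.62×10⁻¹³) = 6.79×10⁻⁷ V = 679 nV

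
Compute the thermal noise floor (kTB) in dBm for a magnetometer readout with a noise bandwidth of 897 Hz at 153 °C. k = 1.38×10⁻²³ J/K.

−142.8 dBm

T = 153 °C + 273.15 = 426.15 K
P_n = kTB = 1.38×10⁻²³ × 426.15 × 8.97×10² = 5.28×10⁻¹⁸ W
In dBm: 10 log₁₀(5.28×10⁻¹⁸ / 10⁻³) = −142.8 dBm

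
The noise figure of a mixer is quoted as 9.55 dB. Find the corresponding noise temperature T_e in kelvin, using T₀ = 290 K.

F = 10^(9.55/10) = 9.01571
T_e = (F − 1)·T₀ = (9.01571 − 1) × 290 = 2325 K

2325 K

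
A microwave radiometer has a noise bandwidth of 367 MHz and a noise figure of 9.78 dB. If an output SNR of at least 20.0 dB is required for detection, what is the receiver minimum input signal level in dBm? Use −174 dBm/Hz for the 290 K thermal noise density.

−58.6 dBm

Sensitivity = −174 + 10 log₁₀(B) + NF + SNR_min
= −174 + 85.65 + 9.78 + 20.0
= −58.57 dBm → −58.6 dBm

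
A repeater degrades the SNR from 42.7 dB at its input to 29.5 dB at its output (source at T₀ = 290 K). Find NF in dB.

NF (dB) = SNR_in(dB) − SNR_out(dB) when the source is at T₀
NF = 42.7 − 29.5 = 13.2 dB

13.2 dB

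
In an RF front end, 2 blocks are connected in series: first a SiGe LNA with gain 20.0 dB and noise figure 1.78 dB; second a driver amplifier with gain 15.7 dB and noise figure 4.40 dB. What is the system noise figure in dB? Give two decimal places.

1.83 dB

Convert to linear (a loss of L dB is a gain of −L dB): F_i = 10^(NF_i/10), G_i = 10^(G_i,dB/10)
  Stage 1: F_1 = 10^(1.78/10) = 1.507, G_1 = 10^(20.0/10) = 100.0
  Stage 2: F_2 = 10^(4.40/10) = 2.754, G_2 = 10^(15.7/10) = 37.15
Friis cascade:
  F = 1.507 + (2.754 − 1)/100.0 = 1.524
NF = 10 log₁₀(1.524) = 1.83 dB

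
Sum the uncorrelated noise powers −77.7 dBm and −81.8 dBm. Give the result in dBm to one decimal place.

Convert to linear, add, convert back:
P₁ = 1.70×10⁻¹¹ W, P₂ = 6.61×10⁻¹² W
P_tot = 2.36×10⁻¹¹ W → 10 log₁₀(P_tot / 10⁻³) = −76.3 dBm

−76.3 dBm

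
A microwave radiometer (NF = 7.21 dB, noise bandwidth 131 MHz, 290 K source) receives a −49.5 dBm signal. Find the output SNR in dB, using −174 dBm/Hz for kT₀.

36.1 dB

Noise floor: N = −174 + 10 log₁₀(B) + NF
10 log₁₀(1.31×10⁸) = 81.17 dB
N = −174 + 81.17 + 7.21 = −85.62 dBm
SNR = P_sig − N = −49.5 − (−85.62) = 36.12 dB → 36.1 dB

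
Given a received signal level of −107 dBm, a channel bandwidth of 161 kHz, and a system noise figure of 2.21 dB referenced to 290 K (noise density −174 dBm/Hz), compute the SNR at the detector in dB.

Noise floor: N = −174 + 10 log₁₀(B) + NF
10 log₁₀(1.61×10⁵) = 52.07 dB
N = −174 + 52.07 + 2.21 = −119.72 dBm
SNR = P_sig − N = −107 − (−119.72) = 12.72 dB → 12.7 dB

12.7 dB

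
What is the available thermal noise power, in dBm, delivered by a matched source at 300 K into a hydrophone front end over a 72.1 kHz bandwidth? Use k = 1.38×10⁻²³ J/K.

P_n = kTB = 1.38×10⁻²³ × 300 × 7.21×10⁴ = 2.98×10⁻¹⁶ W
In dBm: 10 log₁₀(2.98×10⁻¹⁶ / 10⁻³) = −125.3 dBm

−125.3 dBm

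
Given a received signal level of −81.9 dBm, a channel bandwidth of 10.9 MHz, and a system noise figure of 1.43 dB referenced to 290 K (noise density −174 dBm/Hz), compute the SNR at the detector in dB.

20.3 dB

Noise floor: N = −174 + 10 log₁₀(B) + NF
10 log₁₀(1.09×10⁷) = 70.37 dB
N = −174 + 70.37 + 1.43 = −102.20 dBm
SNR = P_sig − N = −81.9 − (−102.20) = 20.30 dB → 20.3 dB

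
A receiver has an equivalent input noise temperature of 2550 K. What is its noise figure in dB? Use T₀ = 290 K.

9.91 dB

F = 1 + T_e/T₀ = 1 + 2550/290 = 9.7931
NF = 10 log₁₀(9.7931) = 9.91 dB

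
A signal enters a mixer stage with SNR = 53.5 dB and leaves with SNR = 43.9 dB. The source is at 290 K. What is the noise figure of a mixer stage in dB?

9.6 dB

NF (dB) = SNR_in(dB) − SNR_out(dB) when the source is at T₀
NF = 53.5 − 43.9 = 9.6 dB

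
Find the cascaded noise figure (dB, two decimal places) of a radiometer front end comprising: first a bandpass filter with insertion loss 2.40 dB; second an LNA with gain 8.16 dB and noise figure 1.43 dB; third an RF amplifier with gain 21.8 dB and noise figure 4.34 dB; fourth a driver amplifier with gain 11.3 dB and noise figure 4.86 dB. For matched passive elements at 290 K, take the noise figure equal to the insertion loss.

Convert to linear (a loss of L dB is a gain of −L dB): F_i = 10^(NF_i/10), G_i = 10^(G_i,dB/10)
  Stage 1: F_1 = 10^(2.40/10) = 1.738, G_1 = 10^(−2.40/10) = 0.5754
  Stage 2: F_2 = 10^(1.43/10) = 1.390, G_2 = 10^(8.16/10) = 6.546
  Stage 3: F_3 = 10^(4.34/10) = 2.716, G_3 = 10^(21.8/10) = 151.4
  Stage 4: F_4 = 10^(4.86/10) = 3.062, G_4 = 10^(11.3/10) = 13.49
Friis cascade:
  F = 1.738 + (1.390 − 1)/0.5754 + (2.716 − 1)/3.767 + (3.062 − 1)/570.2 = 2.875
NF = 10 log₁₀(2.875) = 4.59 dB

4.59 dB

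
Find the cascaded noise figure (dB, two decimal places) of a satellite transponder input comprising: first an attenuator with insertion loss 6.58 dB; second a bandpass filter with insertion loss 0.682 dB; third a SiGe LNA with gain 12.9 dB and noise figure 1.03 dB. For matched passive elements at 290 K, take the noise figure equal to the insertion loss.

Convert to linear (a loss of L dB is a gain of −L dB): F_i = 10^(NF_i/10), G_i = 10^(G_i,dB/10)
  Stage 1: F_1 = 10^(6.58/10) = 4.550, G_1 = 10^(−6.58/10) = 0.2198
  Stage 2: F_2 = 10^(0.682/10) = 1.170, G_2 = 10^(−0.682/10) = 0.8547
  Stage 3: F_3 = 10^(1.03/10) = 1.268, G_3 = 10^(12.9/10) = 19.50
Friis cascade:
  F = 4.550 + (1.170 − 1)/0.2198 + (1.268 − 1)/0.1878 = 6.748
NF = 10 log₁₀(6.748) = 8.29 dB

8.29 dB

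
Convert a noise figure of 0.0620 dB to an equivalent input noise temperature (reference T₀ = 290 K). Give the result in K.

F = 10^(0.0620/10) = 1.01438
T_e = (F − 1)·T₀ = (1.01438 − 1) × 290 = 4.17 K

4.17 K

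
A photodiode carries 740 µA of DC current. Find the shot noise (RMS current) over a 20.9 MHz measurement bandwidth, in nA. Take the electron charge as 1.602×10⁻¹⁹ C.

I_n = √(2qI·B)
2qI·B = 2 × 1.602×10⁻¹⁹ × 7.40×10⁻⁴ × 2.09×10⁷ = 4.96×10⁻¹⁵ A²
I_n = √(4.96×10⁻¹⁵) = 7.04×10⁻⁸ A = 70.4 nA

70.4 nA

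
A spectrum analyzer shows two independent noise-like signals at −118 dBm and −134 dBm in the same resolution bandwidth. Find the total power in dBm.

−117.9 dBm

Convert to linear, add, convert back:
P₁ = 1.58×10⁻¹⁵ W, P₂ = 3.98×10⁻¹⁷ W
P_tot = 1.62×10⁻¹⁵ W → 10 log₁₀(P_tot / 10⁻³) = −117.9 dBm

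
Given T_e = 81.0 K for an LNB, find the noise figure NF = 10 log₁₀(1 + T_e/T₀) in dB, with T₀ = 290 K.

F = 1 + T_e/T₀ = 1 + 81.0/290 = 1.27931
NF = 10 log₁₀(1.27931) = 1.07 dB

1.07 dB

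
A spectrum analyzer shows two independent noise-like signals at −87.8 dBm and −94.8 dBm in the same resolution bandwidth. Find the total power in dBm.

−87.0 dBm

Convert to linear, add, convert back:
P₁ = 1.66×10⁻¹² W, P₂ = 3.31×10⁻¹³ W
P_tot = 1.99×10⁻¹² W → 10 log₁₀(P_tot / 10⁻³) = −87.0 dBm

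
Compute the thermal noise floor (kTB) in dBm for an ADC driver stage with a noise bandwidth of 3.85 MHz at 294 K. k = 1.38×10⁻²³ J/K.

−108.1 dBm

P_n = kTB = 1.38×10⁻²³ × 294 × 3.85×10⁶ = 1.56×10⁻¹⁴ W
In dBm: 10 log₁₀(1.56×10⁻¹⁴ / 10⁻³) = −108.1 dBm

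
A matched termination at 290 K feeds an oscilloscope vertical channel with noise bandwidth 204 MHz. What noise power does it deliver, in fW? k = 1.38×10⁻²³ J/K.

P_n = kTB = 1.38×10⁻²³ × 290 × 2.04×10⁸ = 8.16×10⁻¹³ W = 816 fW

816 fW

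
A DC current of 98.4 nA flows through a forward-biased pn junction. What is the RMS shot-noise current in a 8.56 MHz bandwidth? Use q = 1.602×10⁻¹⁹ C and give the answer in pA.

519 pA

I_n = √(2qI·B)
2qI·B = 2 × 1.602×10⁻¹⁹ × 9.84×10⁻⁸ × 8.56×10⁶ = 2.70×10⁻¹⁹ A²
I_n = √(2.70×10⁻¹⁹) = 5.19×10⁻¹⁰ A = 519 pA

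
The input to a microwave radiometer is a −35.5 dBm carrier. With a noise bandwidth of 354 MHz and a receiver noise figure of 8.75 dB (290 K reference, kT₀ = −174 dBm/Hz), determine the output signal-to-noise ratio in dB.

Noise floor: N = −174 + 10 log₁₀(B) + NF
10 log₁₀(3.54×10⁸) = 85.49 dB
N = −174 + 85.49 + 8.75 = −79.76 dBm
SNR = P_sig − N = −35.5 − (−79.76) = 44.26 dB → 44.3 dB

44.3 dB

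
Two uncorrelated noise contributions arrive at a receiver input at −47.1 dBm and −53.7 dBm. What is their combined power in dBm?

Convert to linear, add, convert back:
P₁ = 1.95×10⁻⁸ W, P₂ = 4.27×10⁻⁹ W
P_tot = 2.38×10⁻⁸ W → 10 log₁₀(P_tot / 10⁻³) = −46.2 dBm

−46.2 dBm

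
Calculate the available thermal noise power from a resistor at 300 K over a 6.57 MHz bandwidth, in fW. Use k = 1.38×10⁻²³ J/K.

P_n = kTB = 1.38×10⁻²³ × 300 × 6.57×10⁶ = 2.72×10⁻¹⁴ W = 27.2 fW

27.2 fW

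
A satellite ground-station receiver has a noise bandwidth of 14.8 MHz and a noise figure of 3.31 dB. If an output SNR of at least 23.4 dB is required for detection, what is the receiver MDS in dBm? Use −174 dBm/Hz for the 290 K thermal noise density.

−75.6 dBm

Sensitivity = −174 + 10 log₁₀(B) + NF + SNR_min
= −174 + 71.7 + 3.31 + 23.4
= −75.59 dBm → −75.6 dBm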